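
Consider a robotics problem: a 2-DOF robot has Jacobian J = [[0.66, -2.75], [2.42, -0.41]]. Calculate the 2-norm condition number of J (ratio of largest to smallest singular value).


JJ^T eigenvalues: trace(JJ^T) = 14.0226, det(JJ^T) = det(J)^2 = 40.76056336
s_max^2 = (14.0226 + sqrt(33.59105732))/2 = 9.90918963
s_min^2 = (14.0226 - sqrt(33.59105732))/2 = 4.11341037
kappa = s_max/s_min = sqrt(9.90918963/4.11341037) = 1.5521

1.5521


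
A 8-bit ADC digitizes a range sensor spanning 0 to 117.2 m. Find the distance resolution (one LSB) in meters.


res = range / 2^n = 117.2/2^8 = 117.2/256 = 0.4578

0.4578 m


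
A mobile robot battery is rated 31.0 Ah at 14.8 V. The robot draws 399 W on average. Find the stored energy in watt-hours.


E = capacity * V = 31.0*14.8 = 458.8000

458.8000 Wh


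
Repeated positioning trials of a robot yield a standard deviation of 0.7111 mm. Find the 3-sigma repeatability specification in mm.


repeatability = 3*sigma = 3*0.7111 = 2.1333

2.1333 mm


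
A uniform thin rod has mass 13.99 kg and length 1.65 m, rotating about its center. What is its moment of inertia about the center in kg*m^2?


I = (1/12)*m*L^2 = (1/12)*13.99*1.65^2 = 3.1740

3.1740 kg*m^2


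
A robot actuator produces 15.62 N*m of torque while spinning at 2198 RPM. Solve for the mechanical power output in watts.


omega = 2198 * 2*pi/60 = 230.174022 rad/s
P = tau * omega = 15.62 * 230.174022 = 3595.3182

3595.3182 W


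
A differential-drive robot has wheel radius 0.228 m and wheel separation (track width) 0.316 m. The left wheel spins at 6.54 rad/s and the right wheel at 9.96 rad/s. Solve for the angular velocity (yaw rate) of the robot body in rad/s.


omega = r*(wR - wL)/L = 0.228*(9.96 - (6.54))/0.316 = 2.4676

2.4676 rad/s


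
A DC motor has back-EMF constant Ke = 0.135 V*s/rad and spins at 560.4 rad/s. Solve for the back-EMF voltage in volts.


V_emf = Ke * omega = 0.135*560.4 = 75.6540

75.6540 V


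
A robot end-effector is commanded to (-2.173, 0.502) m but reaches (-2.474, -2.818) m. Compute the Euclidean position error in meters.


dx = -2.474 - (-2.173) = -0.3010, dy = -2.818 - (0.502) = -3.3200
err = sqrt(0.090601 + 11.022400) = 3.3336

3.3336 m


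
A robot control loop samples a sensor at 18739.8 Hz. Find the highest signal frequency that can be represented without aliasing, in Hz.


f_max = f_s/2 = 18739.8/2 = 9369.9000

9369.9000 Hz


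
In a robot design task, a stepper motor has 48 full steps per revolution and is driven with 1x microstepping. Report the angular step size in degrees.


step = 360/(48*1) = 360/48 = 7.5000

7.5000 degrees


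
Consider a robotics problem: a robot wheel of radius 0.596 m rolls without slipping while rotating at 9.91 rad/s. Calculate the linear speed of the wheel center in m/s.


v = omega * r = 9.91 * 0.596 = 5.9064

5.9064 m/s


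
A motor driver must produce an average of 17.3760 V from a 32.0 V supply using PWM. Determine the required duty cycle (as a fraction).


D = V_avg/V_supply = 17.3760/32.0 = 0.5430

0.5430


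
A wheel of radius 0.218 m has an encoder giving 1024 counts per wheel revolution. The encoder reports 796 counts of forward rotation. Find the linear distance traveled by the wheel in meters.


revs = 796/1024 = 0.777344
d = revs * 2*pi*r = 0.777344 * 2*pi*0.218 = 1.0648

1.0648 m


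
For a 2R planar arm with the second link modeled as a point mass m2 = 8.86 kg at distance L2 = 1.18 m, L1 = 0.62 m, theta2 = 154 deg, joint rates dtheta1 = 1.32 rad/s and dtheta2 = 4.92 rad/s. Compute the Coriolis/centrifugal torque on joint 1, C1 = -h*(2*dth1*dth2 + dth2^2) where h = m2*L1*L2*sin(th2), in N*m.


h = m2*L1*L2*sin(th2) = 8.86*0.62*1.18*sin(154 deg) = 2.841511
C1 = -h*(2*1.32*4.92 + 4.92^2) = -2.841511*37.1952 = -105.6906

-105.6906 N*m


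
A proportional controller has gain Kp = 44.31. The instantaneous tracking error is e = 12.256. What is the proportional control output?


u_P = Kp * e = 44.31 * 12.256 = 543.0634

543.0634


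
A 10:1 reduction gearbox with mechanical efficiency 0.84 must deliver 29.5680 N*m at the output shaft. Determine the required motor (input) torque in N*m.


tau_in = tau_out / (N * eta) = 29.5680 / (10 * 0.84) = 3.5200

3.5200 N*m


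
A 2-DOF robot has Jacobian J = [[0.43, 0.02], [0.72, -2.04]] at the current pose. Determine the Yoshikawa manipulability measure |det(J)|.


det(J) = 0.43*-2.04 - (0.02)*(0.72) = -0.8916
|det(J)| = 0.8916

0.8916


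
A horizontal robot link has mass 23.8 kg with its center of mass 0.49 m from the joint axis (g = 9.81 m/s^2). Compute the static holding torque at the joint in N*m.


tau = m*g*L = 23.8 * 9.81 * 0.49 = 114.4042

114.4042 N*m


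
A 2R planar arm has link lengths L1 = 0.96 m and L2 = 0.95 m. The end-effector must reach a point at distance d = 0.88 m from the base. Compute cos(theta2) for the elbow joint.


cos(th2) = (d^2 - L1^2 - L2^2)/(2*L1*L2) = (0.88^2 - 0.96^2 - 0.95^2)/(2*0.96*0.95) = -0.5755

-0.5755


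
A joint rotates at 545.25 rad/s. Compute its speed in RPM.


RPM = 545.25 * 60/(2*pi) = 5206.7540

5206.7540 RPM


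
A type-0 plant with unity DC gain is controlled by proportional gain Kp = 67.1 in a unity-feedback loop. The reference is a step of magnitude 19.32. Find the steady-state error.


e_ss = R/(1 + Kp) = 19.32/(1 + 67.1) = 19.32/68.1000 = 0.2837

0.2837


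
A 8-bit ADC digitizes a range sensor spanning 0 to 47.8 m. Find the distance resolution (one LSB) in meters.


res = range / 2^n = 47.8/2^8 = 47.8/256 = 0.1867

0.1867 m


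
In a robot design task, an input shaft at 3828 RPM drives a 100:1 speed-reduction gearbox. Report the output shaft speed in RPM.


omega_out = omega_in / N = 3828 / 100 = 38.2800

38.2800 RPM


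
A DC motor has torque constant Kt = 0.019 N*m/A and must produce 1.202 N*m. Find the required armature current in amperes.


I = tau / Kt = 1.202/0.019 = 63.2632

63.2632 A


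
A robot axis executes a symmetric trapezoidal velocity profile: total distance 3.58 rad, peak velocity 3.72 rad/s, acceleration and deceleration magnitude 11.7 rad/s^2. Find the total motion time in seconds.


t_acc = v/a = 3.72/11.7 = 0.317949 s
d_acc = v^2/(2a) = 0.591385 rad (each ramp)
d_cruise = 3.58 - 2*0.591385 = 2.397230 rad
t_cruise = 2.397230/3.72 = 0.644417 s
t_total = 2*0.317949 + 0.644417 = 1.2803

1.2803 s


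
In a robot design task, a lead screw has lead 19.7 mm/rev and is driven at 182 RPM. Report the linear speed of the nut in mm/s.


v = lead * (RPM/60) = 19.7*182/60 = 59.7567

59.7567 mm/s


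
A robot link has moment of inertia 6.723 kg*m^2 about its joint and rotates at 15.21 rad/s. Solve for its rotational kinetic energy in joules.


KE = (1/2)*I*omega^2 = 0.5*6.723*15.21^2 = 777.6632

777.6632 J


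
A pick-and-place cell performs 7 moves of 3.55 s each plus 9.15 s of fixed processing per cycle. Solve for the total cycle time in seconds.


T = 7*3.55 + 9.15 = 34.0000

34.0000 s


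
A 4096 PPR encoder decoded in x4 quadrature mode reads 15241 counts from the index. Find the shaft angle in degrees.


angle = counts * 360 / (PPR*4) = 15241 * 360 / 16384 = 334.8853

334.8853 degrees


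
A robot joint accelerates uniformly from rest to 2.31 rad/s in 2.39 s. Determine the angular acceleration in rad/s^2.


alpha = delta_omega / t = 2.31 / 2.39 = 0.9665

0.9665 rad/s^2


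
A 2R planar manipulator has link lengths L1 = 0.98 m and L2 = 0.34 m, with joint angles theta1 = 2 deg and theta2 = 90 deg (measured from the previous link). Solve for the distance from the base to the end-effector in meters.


x = L1*cos(th1) + L2*cos(th1+th2) = 0.967537
y = L1*sin(th1) + L2*sin(th1+th2) = 0.373994
d = sqrt(x^2 + y^2) = sqrt(0.936128 + 0.139872) = 1.0373

1.0373 m


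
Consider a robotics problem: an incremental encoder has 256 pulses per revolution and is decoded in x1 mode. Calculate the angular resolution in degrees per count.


resolution = 360 / (PPR * 1) = 360 / 256 = 1.4062

1.4062 degrees


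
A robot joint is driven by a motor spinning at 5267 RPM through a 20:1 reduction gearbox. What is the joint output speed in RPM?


omega_joint = omega_motor / N = 5267 / 20 = 263.3500

263.3500 RPM


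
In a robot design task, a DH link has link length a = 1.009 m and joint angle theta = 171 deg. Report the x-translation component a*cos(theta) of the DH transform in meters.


a*cos(theta) = 1.009*cos(171 deg) = -0.9966

-0.9966 m


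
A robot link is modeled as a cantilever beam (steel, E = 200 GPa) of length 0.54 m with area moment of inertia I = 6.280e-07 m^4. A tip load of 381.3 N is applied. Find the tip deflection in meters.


delta = F*L^3/(3*E*I) = 381.3*0.54^3/(3*2.000e+11*6.280e-07)
      = 60.0410232/376800 = 1.5934e-04

1.5934e-04 m


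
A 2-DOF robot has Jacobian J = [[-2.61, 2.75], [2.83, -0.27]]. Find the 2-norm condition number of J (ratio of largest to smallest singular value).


JJ^T eigenvalues: trace(JJ^T) = 22.4564, det(JJ^T) = det(J)^2 = 50.09525284
s_max^2 = (22.4564 + sqrt(303.90888960))/2 = 19.94469140
s_min^2 = (22.4564 - sqrt(303.90888960))/2 = 2.51170860
kappa = s_max/s_min = sqrt(19.94469140/2.51170860) = 2.8179

2.8179


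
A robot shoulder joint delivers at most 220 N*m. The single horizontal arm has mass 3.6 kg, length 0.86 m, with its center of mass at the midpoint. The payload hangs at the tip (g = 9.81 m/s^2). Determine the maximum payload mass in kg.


tau_arm = m_arm*g*(L/2) = 3.6*9.81*0.86/2 = 15.1859 N*m
tau_payload = tau_max - tau_arm = 220 - 15.1859 = 204.8141
m_payload = tau_payload / (g*L) = 204.8141 / (9.81*0.86) = 24.2769

24.2769 kg


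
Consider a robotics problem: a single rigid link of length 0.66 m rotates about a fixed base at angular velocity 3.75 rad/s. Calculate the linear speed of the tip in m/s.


v = L*omega = 0.66 * 3.75 = 2.4750

2.4750 m/s


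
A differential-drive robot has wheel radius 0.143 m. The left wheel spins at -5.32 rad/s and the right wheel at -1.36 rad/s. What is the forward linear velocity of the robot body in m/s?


v = r*(wR + wL)/2 = 0.143*(-1.36 + -5.32)/2 = -0.4776

-0.4776 m/s


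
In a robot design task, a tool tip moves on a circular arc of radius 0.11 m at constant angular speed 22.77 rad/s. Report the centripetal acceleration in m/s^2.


a_c = omega^2 * r = 22.77^2 * 0.11 = 57.0320

57.0320 m/s^2


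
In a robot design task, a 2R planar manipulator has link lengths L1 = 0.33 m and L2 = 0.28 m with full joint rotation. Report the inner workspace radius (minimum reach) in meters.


r_min = |L1 - L2| = |0.33 - 0.28| = 0.0500

0.0500 m


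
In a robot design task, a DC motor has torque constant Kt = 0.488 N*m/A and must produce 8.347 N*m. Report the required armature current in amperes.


I = tau / Kt = 8.347/0.488 = 17.1045

17.1045 A


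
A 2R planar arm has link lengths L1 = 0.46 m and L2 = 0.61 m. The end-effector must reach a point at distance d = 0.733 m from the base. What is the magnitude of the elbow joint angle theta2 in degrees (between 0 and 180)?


cos(th2) = (d^2 - L1^2 - L2^2)/(2*L1*L2) = (0.733^2 - 0.46^2 - 0.61^2)/(2*0.46*0.61) = -0.08269957
th2 = acos(-0.08269957) = 94.7438 deg

94.7438 degrees


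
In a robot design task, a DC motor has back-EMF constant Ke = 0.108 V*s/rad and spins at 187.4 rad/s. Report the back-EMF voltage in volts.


V_emf = Ke * omega = 0.108*187.4 = 20.2392

20.2392 V


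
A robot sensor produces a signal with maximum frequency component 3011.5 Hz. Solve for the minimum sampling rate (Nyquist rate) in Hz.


f_s,min = 2*f_max = 2*3011.5 = 6023.0000

6023.0000 Hz


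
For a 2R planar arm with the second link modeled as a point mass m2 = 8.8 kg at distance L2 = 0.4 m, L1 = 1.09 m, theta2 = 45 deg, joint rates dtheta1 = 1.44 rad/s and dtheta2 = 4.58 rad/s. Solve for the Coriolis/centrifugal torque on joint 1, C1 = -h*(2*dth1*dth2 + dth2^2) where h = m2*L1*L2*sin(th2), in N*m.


h = m2*L1*L2*sin(th2) = 8.8*1.09*0.4*sin(45 deg) = 2.713027
C1 = -h*(2*1.44*4.58 + 4.58^2) = -2.713027*34.1668 = -92.6955

-92.6955 N*m


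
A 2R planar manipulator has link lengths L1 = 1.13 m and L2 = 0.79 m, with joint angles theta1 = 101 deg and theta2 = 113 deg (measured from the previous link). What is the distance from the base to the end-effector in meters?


x = L1*cos(th1) + L2*cos(th1+th2) = -0.870554
y = L1*sin(th1) + L2*sin(th1+th2) = 0.667476
d = sqrt(x^2 + y^2) = sqrt(0.757864 + 0.445524) = 1.0970

1.0970 m


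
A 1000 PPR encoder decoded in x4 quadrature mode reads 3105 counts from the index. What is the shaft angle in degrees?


angle = counts * 360 / (PPR*4) = 3105 * 360 / 4000 = 279.4500

279.4500 degrees


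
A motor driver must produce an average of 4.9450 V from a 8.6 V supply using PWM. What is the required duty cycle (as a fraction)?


D = V_avg/V_supply = 4.9450/8.6 = 0.5750

0.5750


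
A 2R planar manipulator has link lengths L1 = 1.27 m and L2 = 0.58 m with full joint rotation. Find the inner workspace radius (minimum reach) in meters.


r_min = |L1 - L2| = |1.27 - 0.58| = 0.6900

0.6900 m


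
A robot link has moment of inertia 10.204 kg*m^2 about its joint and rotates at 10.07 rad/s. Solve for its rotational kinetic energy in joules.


KE = (1/2)*I*omega^2 = 0.5*10.204*10.07^2 = 517.3678

517.3678 J


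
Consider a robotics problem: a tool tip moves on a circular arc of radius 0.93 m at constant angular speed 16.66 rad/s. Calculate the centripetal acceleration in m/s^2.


a_c = omega^2 * r = 16.66^2 * 0.93 = 258.1267

258.1267 m/s^2


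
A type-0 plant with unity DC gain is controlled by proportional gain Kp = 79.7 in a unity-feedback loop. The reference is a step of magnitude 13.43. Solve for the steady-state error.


e_ss = R/(1 + Kp) = 13.43/(1 + 79.7) = 13.43/80.7000 = 0.1664

0.1664


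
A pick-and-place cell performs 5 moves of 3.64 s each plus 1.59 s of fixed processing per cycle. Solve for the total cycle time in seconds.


T = 5*3.64 + 1.59 = 19.7900

19.7900 s


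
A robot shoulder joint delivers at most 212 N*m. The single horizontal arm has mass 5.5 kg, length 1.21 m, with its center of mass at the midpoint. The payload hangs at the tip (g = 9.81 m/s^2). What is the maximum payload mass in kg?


tau_arm = m_arm*g*(L/2) = 5.5*9.81*1.21/2 = 32.6428 N*m
tau_payload = tau_max - tau_arm = 212 - 32.6428 = 179.3572
m_payload = tau_payload / (g*L) = 179.3572 / (9.81*1.21) = 15.1100

15.1100 kg


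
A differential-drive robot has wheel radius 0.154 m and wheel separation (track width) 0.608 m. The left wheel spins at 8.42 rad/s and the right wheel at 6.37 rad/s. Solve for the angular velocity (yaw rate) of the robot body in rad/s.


omega = r*(wR - wL)/L = 0.154*(6.37 - (8.42))/0.608 = -0.5192

-0.5192 rad/s


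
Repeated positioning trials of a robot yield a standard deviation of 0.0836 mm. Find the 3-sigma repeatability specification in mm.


repeatability = 3*sigma = 3*0.0836 = 0.2508

0.2508 mm


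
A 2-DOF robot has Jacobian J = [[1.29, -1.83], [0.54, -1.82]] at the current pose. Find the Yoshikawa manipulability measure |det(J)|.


det(J) = 1.29*-1.82 - (-1.83)*(0.54) = -1.3596
|det(J)| = 1.3596

1.3596


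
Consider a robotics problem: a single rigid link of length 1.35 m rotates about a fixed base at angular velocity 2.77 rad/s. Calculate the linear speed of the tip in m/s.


v = L*omega = 1.35 * 2.77 = 3.7395

3.7395 m/s


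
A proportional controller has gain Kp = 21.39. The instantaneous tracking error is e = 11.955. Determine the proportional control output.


u_P = Kp * e = 21.39 * 11.955 = 255.7175

255.7175


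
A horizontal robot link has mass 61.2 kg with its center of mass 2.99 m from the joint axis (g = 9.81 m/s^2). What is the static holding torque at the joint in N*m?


tau = m*g*L = 61.2 * 9.81 * 2.99 = 1795.1123

1795.1123 N*m


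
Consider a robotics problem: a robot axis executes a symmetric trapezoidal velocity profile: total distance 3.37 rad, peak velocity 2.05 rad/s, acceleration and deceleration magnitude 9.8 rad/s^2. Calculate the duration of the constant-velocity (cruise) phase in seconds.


t_acc = v/a = 0.209184 s, d_acc = v^2/(2a) = 0.214413 rad each
d_cruise = 3.37 - 2*0.214413 = 2.941174 rad
t_cruise = d_cruise/v = 2.941174/2.05 = 1.4347

1.4347 s


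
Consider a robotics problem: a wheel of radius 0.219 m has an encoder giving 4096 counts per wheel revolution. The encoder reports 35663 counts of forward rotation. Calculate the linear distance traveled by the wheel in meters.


revs = 35663/4096 = 8.706787
d = revs * 2*pi*r = 8.706787 * 2*pi*0.219 = 11.9807

11.9807 m


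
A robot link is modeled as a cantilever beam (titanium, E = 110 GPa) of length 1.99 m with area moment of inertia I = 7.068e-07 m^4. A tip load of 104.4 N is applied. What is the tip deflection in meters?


delta = F*L^3/(3*E*I) = 104.4*1.99^3/(3*1.100e+11*7.068e-07)
      = 822.7345356/233244 = 0.0035

0.0035 m


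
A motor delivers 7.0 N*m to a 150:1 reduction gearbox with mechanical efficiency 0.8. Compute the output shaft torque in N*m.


tau_out = tau_in * N * eta = 7.0 * 150 * 0.8 = 840.0000

840.0000 N*m


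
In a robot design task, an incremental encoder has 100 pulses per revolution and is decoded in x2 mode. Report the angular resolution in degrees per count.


resolution = 360 / (PPR * 2) = 360 / 200 = 1.8000

1.8000 degrees


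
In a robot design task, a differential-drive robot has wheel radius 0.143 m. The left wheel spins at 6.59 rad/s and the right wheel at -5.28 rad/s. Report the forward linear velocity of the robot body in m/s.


v = r*(wR + wL)/2 = 0.143*(-5.28 + 6.59)/2 = 0.0937

0.0937 m/s


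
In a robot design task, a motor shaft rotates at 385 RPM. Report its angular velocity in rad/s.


omega = 385 * 2*pi/60 = 40.3171

40.3171 rad/s


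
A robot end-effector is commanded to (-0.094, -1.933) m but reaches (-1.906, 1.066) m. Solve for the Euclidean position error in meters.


dx = -1.906 - (-0.094) = -1.8120, dy = 1.066 - (-1.933) = 2.9990
err = sqrt(3.283344 + 8.994001) = 3.5039

3.5039 m


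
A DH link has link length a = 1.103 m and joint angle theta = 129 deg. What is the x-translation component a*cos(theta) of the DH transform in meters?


a*cos(theta) = 1.103*cos(129 deg) = -0.6941

-0.6941 m


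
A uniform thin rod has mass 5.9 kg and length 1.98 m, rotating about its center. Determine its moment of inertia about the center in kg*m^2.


I = (1/12)*m*L^2 = (1/12)*5.9*1.98^2 = 1.9275

1.9275 kg*m^2


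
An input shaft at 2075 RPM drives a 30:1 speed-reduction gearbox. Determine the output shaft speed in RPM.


omega_out = omega_in / N = 2075 / 30 = 69.1667

69.1667 RPM


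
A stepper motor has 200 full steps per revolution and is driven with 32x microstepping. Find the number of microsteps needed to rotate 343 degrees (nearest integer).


step_size = 360/(200*32) = 360/6400 = 0.056250 deg
n = 343/(360/6400) = 343*6400/360 = 6097.7778 -> 6098

6098 steps


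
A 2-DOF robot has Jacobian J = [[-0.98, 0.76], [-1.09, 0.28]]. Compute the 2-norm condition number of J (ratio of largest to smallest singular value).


JJ^T eigenvalues: trace(JJ^T) = 2.8045, det(JJ^T) = det(J)^2 = 0.30691600
s_max^2 = (2.8045 + sqrt(6.63755625))/2 = 2.69042276
s_min^2 = (2.8045 - sqrt(6.63755625))/2 = 0.11407724
kappa = s_max/s_min = sqrt(2.69042276/0.11407724) = 4.8564

4.8564


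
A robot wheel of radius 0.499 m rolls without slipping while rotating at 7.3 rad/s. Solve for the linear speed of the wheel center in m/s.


v = omega * r = 7.3 * 0.499 = 3.6427

3.6427 m/s


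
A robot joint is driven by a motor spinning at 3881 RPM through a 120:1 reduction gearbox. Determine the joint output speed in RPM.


omega_joint = omega_motor / N = 3881 / 120 = 32.3417

32.3417 RPM


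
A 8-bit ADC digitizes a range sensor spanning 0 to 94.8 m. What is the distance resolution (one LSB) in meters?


res = range / 2^n = 94.8/2^8 = 94.8/256 = 0.3703

0.3703 m


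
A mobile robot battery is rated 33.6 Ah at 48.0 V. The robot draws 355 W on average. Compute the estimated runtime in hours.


E = 33.6*48.0 = 1612.8000 Wh
t = E/P = 1612.8000/355 = 4.5431

4.5431 hours


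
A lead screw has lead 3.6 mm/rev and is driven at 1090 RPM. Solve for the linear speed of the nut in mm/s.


v = lead * (RPM/60) = 3.6*1090/60 = 65.4000

65.4000 mm/s


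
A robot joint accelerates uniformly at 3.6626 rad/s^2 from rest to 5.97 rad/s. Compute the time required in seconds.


t = delta_omega / alpha = 5.97 / 3.6626 = 1.6300

1.6300 s


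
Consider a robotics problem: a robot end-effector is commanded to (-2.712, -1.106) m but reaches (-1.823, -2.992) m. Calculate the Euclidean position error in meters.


dx = -1.823 - (-2.712) = 0.8890, dy = -2.992 - (-1.106) = -1.8860
err = sqrt(0.790321 + 3.556996) = 2.0850

2.0850 m


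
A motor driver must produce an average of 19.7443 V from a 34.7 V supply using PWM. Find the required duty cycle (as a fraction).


D = V_avg/V_supply = 19.7443/34.7 = 0.5690

0.5690


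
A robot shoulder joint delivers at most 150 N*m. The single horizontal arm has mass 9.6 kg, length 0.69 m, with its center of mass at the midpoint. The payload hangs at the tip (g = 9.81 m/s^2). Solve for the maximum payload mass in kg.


tau_arm = m_arm*g*(L/2) = 9.6*9.81*0.69/2 = 32.4907 N*m
tau_payload = tau_max - tau_arm = 150 - 32.4907 = 117.5093
m_payload = tau_payload / (g*L) = 117.5093 / (9.81*0.69) = 17.3602

17.3602 kg


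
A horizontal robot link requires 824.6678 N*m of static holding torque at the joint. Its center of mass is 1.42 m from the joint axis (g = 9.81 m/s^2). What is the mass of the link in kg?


m = tau / (g*L) = 824.6678 / (9.81 * 1.42) = 59.2000

59.2000 kg


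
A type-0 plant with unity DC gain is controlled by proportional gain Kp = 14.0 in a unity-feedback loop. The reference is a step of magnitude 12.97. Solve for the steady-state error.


e_ss = R/(1 + Kp) = 12.97/(1 + 14.0) = 12.97/15.0000 = 0.8647

0.8647


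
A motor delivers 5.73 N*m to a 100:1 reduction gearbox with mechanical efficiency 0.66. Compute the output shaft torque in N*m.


tau_out = tau_in * N * eta = 5.73 * 100 * 0.66 = 378.1800

378.1800 N*m


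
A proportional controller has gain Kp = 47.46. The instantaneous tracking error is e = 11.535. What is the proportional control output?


u_P = Kp * e = 47.46 * 11.535 = 547.4511

547.4511


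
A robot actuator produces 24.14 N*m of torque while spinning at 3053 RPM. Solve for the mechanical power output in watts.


omega = 3053 * 2*pi/60 = 319.709412 rad/s
P = tau * omega = 24.14 * 319.709412 = 7717.7852

7717.7852 W


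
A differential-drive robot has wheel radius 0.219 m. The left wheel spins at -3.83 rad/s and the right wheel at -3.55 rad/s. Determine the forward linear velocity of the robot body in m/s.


v = r*(wR + wL)/2 = 0.219*(-3.55 + -3.83)/2 = -0.8081

-0.8081 m/s


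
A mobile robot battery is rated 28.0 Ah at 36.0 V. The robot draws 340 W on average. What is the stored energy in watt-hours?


E = capacity * V = 28.0*36.0 = 1008.0000

1008.0000 Wh


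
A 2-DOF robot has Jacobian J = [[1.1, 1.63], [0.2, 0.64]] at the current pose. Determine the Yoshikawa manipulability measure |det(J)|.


det(J) = 1.1*0.64 - (1.63)*(0.2) = 0.3780
|det(J)| = 0.3780

0.3780


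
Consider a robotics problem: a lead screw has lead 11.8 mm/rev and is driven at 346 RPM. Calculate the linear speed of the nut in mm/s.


v = lead * (RPM/60) = 11.8*346/60 = 68.0467

68.0467 mm/s


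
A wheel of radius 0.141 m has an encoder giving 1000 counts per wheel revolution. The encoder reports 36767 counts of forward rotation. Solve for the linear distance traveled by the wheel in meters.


revs = 36767/1000 = 36.767000
d = revs * 2*pi*r = 36.767000 * 2*pi*0.141 = 32.5730

32.5730 m


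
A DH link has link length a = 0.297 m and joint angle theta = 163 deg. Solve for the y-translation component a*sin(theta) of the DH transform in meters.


a*sin(theta) = 0.297*sin(163 deg) = 0.0868

0.0868 m


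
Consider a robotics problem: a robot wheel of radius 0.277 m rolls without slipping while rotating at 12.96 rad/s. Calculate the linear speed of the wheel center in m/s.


v = omega * r = 12.96 * 0.277 = 3.5899

3.5899 m/s


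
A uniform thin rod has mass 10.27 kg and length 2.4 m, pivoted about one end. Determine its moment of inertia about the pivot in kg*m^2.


I = (1/3)*m*L^2 = (1/3)*10.27*2.4^2 = 19.7184

19.7184 kg*m^2


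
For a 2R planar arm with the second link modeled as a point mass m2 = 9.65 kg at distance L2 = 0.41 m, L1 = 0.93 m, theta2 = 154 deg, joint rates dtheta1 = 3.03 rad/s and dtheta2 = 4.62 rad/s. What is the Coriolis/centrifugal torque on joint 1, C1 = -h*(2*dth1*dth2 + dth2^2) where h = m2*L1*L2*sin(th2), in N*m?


h = m2*L1*L2*sin(th2) = 9.65*0.93*0.41*sin(154 deg) = 1.613006
C1 = -h*(2*3.03*4.62 + 4.62^2) = -1.613006*49.3416 = -79.5883

-79.5883 N*m


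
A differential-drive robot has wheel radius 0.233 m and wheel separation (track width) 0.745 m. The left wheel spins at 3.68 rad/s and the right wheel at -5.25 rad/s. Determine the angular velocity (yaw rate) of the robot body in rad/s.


omega = r*(wR - wL)/L = 0.233*(-5.25 - (3.68))/0.745 = -2.7929

-2.7929 rad/s


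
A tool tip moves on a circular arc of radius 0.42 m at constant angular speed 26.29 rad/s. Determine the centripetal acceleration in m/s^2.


a_c = omega^2 * r = 26.29^2 * 0.42 = 290.2889

290.2889 m/s^2


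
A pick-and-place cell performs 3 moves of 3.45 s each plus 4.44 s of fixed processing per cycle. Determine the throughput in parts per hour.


T_cycle = 3*3.45 + 4.44 = 14.7900 s
rate = 3600/T = 243.4077

243.4077 parts/hour


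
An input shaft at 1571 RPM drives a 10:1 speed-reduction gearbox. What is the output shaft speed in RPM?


omega_out = omega_in / N = 1571 / 10 = 157.1000

157.1000 RPM


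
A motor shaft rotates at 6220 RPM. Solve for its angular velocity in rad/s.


omega = 6220 * 2*pi/60 = 651.3569

651.3569 rad/s


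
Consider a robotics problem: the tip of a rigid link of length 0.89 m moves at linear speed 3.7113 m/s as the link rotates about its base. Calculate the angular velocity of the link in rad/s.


omega = v / L = 3.7113 / 0.89 = 4.1700

4.1700 rad/s


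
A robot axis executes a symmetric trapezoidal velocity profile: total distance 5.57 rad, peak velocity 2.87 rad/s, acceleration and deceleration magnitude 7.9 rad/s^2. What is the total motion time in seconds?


t_acc = v/a = 2.87/7.9 = 0.363291 s
d_acc = v^2/(2a) = 0.521323 rad (each ramp)
d_cruise = 5.57 - 2*0.521323 = 4.527354 rad
t_cruise = 4.527354/2.87 = 1.577475 s
t_total = 2*0.363291 + 1.577475 = 2.3041

2.3041 s


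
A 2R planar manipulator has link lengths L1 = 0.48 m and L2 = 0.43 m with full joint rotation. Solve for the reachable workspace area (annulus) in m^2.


r_max = L1 + L2 = 0.9100, r_min = |L1 - L2| = 0.0500
A = pi*(r_max^2 - r_min^2) = pi*(0.8281 - 0.0025) = 2.5937

2.5937 m^2


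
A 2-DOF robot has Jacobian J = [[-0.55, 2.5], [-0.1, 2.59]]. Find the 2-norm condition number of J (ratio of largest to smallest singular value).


JJ^T eigenvalues: trace(JJ^T) = 13.2706, det(JJ^T) = det(J)^2 = 1.37945025
s_max^2 = (13.2706 + sqrt(170.59102336))/2 = 13.16582493
s_min^2 = (13.2706 - sqrt(170.59102336))/2 = 0.10477507
kappa = s_max/s_min = sqrt(13.16582493/0.10477507) = 11.2097

11.2097


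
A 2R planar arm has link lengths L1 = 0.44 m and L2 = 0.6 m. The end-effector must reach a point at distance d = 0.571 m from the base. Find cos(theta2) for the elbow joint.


cos(th2) = (d^2 - L1^2 - L2^2)/(2*L1*L2) = (0.571^2 - 0.44^2 - 0.6^2)/(2*0.44*0.6) = -0.4310

-0.4310


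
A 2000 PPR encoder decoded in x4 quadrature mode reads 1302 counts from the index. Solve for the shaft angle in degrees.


angle = counts * 360 / (PPR*4) = 1302 * 360 / 8000 = 58.5900

58.5900 degrees


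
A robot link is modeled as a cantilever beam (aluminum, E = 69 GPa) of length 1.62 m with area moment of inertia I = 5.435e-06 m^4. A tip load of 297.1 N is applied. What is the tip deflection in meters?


delta = F*L^3/(3*E*I) = 297.1*1.62^3/(3*6.900e+10*5.435e-06)
      = 1263.1289688/1125045 = 0.0011

0.0011 m


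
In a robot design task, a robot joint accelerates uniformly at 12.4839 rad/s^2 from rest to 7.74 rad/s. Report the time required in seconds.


t = delta_omega / alpha = 7.74 / 12.4839 = 0.6200

0.6200 s


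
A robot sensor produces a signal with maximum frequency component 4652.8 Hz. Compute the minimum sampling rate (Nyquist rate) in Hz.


f_s,min = 2*f_max = 2*4652.8 = 9305.6000

9305.6000 Hz


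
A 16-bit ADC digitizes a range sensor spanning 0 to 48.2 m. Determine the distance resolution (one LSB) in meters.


res = range / 2^n = 48.2/2^16 = 48.2/65536 = 7.3547e-04

7.3547e-04 m


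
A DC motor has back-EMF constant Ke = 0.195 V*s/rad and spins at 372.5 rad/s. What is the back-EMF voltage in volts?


V_emf = Ke * omega = 0.195*372.5 = 72.6375

72.6375 V


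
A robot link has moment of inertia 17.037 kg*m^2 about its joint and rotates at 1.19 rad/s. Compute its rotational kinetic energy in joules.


KE = (1/2)*I*omega^2 = 0.5*17.037*1.19^2 = 12.0630

12.0630 J


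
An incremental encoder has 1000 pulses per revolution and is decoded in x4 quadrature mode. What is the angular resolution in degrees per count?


resolution = 360 / (PPR * 4) = 360 / 4000 = 0.0900

0.0900 degrees


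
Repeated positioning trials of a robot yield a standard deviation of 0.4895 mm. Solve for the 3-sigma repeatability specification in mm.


repeatability = 3*sigma = 3*0.4895 = 1.4685

1.4685 mm


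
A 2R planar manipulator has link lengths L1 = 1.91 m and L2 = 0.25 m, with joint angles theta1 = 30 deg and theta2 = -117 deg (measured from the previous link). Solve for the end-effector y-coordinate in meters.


y = L1*sin(th1) + L2*sin(th1+th2) = 1.91*sin(30 deg) + 0.25*sin(-87 deg) = 0.7053

0.7053 m


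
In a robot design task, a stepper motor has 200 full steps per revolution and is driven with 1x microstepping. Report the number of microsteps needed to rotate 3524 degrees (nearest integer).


step_size = 360/(200*1) = 360/200 = 1.800000 deg
n = 3524/(360/200) = 3524*200/360 = 1957.7778 -> 1958

1958 steps


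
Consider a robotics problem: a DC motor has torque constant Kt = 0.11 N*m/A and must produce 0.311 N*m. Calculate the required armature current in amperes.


I = tau / Kt = 0.311/0.11 = 2.8273

2.8273 A


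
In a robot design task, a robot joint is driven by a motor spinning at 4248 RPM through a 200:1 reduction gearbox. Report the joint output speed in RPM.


omega_joint = omega_motor / N = 4248 / 200 = 21.2400

21.2400 RPM


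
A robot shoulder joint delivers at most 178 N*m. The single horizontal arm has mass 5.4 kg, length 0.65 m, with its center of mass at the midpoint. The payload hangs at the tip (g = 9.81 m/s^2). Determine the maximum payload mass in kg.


tau_arm = m_arm*g*(L/2) = 5.4*9.81*0.65/2 = 17.2166 N*m
tau_payload = tau_max - tau_arm = 178 - 17.2166 = 160.7834
m_payload = tau_payload / (g*L) = 160.7834 / (9.81*0.65) = 25.2150

25.2150 kg


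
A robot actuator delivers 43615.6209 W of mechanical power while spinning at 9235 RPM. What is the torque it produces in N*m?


omega = 9235 * 2*pi/60 = 967.086939 rad/s
tau = P / omega = 43615.6209 / 967.086939 = 45.1000

45.1000 N*m


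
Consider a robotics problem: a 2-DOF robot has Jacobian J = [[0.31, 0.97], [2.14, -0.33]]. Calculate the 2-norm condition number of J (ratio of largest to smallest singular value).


JJ^T eigenvalues: trace(JJ^T) = 5.7255, det(JJ^T) = det(J)^2 = 4.74411961
s_max^2 = (5.7255 + sqrt(13.80487181))/2 = 4.72049539
s_min^2 = (5.7255 - sqrt(13.80487181))/2 = 1.00500461
kappa = s_max/s_min = sqrt(4.72049539/1.00500461) = 2.1673

2.1673


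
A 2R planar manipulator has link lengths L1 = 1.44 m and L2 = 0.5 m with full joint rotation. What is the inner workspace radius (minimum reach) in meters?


r_min = |L1 - L2| = |1.44 - 0.5| = 0.9400

0.9400 m


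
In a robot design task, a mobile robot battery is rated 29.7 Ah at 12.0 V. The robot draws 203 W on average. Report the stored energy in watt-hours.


E = capacity * V = 29.7*12.0 = 356.4000

356.4000 Wh


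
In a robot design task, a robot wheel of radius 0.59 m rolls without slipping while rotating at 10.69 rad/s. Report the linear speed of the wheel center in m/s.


v = omega * r = 10.69 * 0.59 = 6.3071

6.3071 m/s


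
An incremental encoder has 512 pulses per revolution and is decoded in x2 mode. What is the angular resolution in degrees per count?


resolution = 360 / (PPR * 2) = 360 / 1024 = 0.3516

0.3516 degrees


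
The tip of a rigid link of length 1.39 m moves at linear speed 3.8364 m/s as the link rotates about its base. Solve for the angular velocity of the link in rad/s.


omega = v / L = 3.8364 / 1.39 = 2.7600

2.7600 rad/s


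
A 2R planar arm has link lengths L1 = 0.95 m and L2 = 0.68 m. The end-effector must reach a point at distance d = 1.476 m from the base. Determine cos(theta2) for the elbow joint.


cos(th2) = (d^2 - L1^2 - L2^2)/(2*L1*L2) = (1.476^2 - 0.95^2 - 0.68^2)/(2*0.95*0.68) = 0.6298

0.6298


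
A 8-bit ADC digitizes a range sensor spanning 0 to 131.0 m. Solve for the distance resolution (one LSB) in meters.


res = range / 2^n = 131.0/2^8 = 131.0/256 = 0.5117

0.5117 m


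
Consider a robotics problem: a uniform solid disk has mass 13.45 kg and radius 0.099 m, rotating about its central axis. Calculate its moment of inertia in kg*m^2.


I = (1/2)*m*R^2 = 0.5*13.45*0.099^2 = 0.0659

0.0659 kg*m^2


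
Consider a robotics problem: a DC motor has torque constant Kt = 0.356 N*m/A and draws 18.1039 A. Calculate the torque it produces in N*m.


tau = Kt * I = 0.356*18.1039 = 6.4450

6.4450 N*m


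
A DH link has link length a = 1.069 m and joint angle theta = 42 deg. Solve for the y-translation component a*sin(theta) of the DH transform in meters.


a*sin(theta) = 1.069*sin(42 deg) = 0.7153

0.7153 m


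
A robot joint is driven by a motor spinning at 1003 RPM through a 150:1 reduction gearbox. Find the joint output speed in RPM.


omega_joint = omega_motor / N = 1003 / 150 = 6.6867

6.6867 RPM


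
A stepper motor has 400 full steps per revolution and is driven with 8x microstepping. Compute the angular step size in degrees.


step = 360/(400*8) = 360/3200 = 0.1125

0.1125 degrees


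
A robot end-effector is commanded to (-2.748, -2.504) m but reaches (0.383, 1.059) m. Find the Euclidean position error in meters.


dx = 0.383 - (-2.748) = 3.1310, dy = 1.059 - (-2.504) = 3.5630
err = sqrt(9.803161 + 12.694969) = 4.7432

4.7432 m


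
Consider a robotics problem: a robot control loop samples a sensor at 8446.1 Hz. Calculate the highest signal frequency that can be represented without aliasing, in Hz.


f_max = f_s/2 = 8446.1/2 = 4223.0500

4223.0500 Hz


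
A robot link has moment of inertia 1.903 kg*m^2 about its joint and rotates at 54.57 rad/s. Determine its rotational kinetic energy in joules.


KE = (1/2)*I*omega^2 = 0.5*1.903*54.57^2 = 2833.4575

2833.4575 J


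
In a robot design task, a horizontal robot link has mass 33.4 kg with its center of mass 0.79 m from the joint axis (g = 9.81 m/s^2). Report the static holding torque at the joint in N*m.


tau = m*g*L = 33.4 * 9.81 * 0.79 = 258.8467

258.8467 N*m


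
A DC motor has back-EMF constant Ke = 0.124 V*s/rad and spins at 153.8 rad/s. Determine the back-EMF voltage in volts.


V_emf = Ke * omega = 0.124*153.8 = 19.0712

19.0712 V


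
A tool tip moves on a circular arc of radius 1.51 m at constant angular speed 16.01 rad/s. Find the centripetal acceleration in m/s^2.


a_c = omega^2 * r = 16.01^2 * 1.51 = 387.0434

387.0434 m/s^2


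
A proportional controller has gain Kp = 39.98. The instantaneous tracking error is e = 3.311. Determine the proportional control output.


u_P = Kp * e = 39.98 * 3.311 = 132.3738

132.3738


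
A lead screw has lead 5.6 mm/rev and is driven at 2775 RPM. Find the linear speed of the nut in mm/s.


v = lead * (RPM/60) = 5.6*2775/60 = 259.0000

259.0000 mm/s


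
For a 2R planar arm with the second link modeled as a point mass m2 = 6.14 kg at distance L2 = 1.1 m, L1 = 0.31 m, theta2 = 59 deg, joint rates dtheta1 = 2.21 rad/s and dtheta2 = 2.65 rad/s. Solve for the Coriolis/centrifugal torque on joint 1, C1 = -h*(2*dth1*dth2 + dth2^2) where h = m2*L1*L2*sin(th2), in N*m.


h = m2*L1*L2*sin(th2) = 6.14*0.31*1.1*sin(59 deg) = 1.794685
C1 = -h*(2*2.21*2.65 + 2.65^2) = -1.794685*18.7355 = -33.6243

-33.6243 N*m


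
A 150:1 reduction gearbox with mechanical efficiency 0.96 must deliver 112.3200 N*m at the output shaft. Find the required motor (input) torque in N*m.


tau_in = tau_out / (N * eta) = 112.3200 / (150 * 0.96) = 0.7800

0.7800 N*m


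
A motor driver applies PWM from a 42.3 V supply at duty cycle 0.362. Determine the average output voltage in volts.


V_avg = V_supply * D = 42.3*0.362 = 15.3126

15.3126 V


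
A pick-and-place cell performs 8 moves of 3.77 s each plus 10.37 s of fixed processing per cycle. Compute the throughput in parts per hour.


T_cycle = 8*3.77 + 10.37 = 40.5300 s
rate = 3600/T = 88.8231

88.8231 parts/hour


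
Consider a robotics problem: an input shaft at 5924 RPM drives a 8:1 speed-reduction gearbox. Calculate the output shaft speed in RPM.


omega_out = omega_in / N = 5924 / 8 = 740.5000

740.5000 RPM


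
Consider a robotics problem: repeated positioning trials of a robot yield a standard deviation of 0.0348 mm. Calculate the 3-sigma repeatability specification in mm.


repeatability = 3*sigma = 3*0.0348 = 0.1044

0.1044 mm


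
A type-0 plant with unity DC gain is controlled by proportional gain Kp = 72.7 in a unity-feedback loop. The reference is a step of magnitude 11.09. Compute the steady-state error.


e_ss = R/(1 + Kp) = 11.09/(1 + 72.7) = 11.09/73.7000 = 0.1505

0.1505


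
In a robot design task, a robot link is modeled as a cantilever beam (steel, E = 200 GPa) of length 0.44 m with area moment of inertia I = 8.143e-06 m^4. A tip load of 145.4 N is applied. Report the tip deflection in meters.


delta = F*L^3/(3*E*I) = 145.4*0.44^3/(3*2.000e+11*8.143e-06)
      = 12.3857536/4885800 = 2.5351e-06

2.5351e-06 m


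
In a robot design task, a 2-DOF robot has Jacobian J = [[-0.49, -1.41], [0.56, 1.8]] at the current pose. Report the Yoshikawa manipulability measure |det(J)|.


det(J) = -0.49*1.8 - (-1.41)*(0.56) = -0.0924
|det(J)| = 0.0924

0.0924


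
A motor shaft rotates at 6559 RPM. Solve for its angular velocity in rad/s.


omega = 6559 * 2*pi/60 = 686.8569

686.8569 rad/s


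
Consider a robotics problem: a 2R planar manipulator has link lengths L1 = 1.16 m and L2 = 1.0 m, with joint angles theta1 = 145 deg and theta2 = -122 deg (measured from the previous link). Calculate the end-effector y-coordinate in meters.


y = L1*sin(th1) + L2*sin(th1+th2) = 1.16*sin(145 deg) + 1.0*sin(23 deg) = 1.0561

1.0561 m


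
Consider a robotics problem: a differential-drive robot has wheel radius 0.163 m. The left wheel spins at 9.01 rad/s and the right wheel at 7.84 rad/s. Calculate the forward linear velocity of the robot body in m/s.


v = r*(wR + wL)/2 = 0.163*(7.84 + 9.01)/2 = 1.3733

1.3733 m/s


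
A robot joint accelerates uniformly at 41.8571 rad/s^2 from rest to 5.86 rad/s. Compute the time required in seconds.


t = delta_omega / alpha = 5.86 / 41.8571 = 0.1400

0.1400 s
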